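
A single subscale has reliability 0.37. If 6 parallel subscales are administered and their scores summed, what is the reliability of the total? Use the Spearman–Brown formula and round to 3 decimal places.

0.779

ρ_k = kρ / (1 + (k−1)ρ) = 6·0.37 / (1 + 5·0.37) = 2.220 / 2.850 = 0.779.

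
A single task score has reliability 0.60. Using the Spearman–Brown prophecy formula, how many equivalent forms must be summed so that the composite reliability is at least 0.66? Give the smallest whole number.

k ≥ ρ*(1−ρ₁)/(ρ₁(1−ρ*)) = 0.66·0.40 / (0.60·0.34) = 1.294.
Smallest integer k = 2.

2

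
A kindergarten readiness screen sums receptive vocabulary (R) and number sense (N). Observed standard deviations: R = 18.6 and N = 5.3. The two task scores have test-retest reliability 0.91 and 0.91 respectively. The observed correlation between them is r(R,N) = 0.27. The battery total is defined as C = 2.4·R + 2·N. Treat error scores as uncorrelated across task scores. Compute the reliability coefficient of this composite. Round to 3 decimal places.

Var(C) = 2.4²·18.6² + 2²·5.3² + 2·[4.8·18.6·5.3·0.27] = 2105.09 + 255.519 = 2360.61.
Under uncorrelated errors the observed covariances equal the true-score covariances, so only the own-variance terms attenuate.
True-score variance = [2.4²·18.6²·0.91 + 2²·5.3²·0.91] + 255.519 = 1915.63 + 255.519 = 2171.15.
Reliability = 2171.15 / 2360.61 = 0.920.

0.920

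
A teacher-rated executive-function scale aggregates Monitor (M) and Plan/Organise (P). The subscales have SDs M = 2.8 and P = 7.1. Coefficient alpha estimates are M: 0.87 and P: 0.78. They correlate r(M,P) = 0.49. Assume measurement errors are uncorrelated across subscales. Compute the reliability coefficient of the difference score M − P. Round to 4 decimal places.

Var(M−P) = 2.8² + 7.1² − 2·2.8·7.1·0.49 = 58.25 − 19.4824 = 38.7676.
Under uncorrelated errors the observed covariances equal the true-score covariances, so only the own-variance terms attenuate.
True-score variance = [2.8²·0.87 + 7.1²·0.78] − 19.4824 = 46.1406 − 19.4824 = 26.6582.
Reliability = 26.6582 / 38.7676 = 0.6876.

0.6876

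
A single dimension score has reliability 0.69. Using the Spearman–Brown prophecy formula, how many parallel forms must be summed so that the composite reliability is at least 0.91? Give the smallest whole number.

k ≥ ρ*(1−ρ₁)/(ρ₁(1−ρ*)) = 0.91·0.31 / (0.69·0.09) = 4.543.
Smallest integer k = 5.

5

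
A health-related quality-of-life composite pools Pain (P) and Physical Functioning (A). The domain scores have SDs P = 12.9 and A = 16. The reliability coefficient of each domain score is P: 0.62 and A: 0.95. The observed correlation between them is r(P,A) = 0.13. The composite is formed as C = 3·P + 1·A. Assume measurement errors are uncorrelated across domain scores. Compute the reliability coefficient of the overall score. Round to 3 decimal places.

Var(C) = 3²·12.9² + 16² + 2·[3·12.9·16·0.13] = 1753.69 + 160.992 = 1914.68.
Under uncorrelated errors the observed covariances equal the true-score covariances, so only the own-variance terms attenuate.
True-score variance = [3²·12.9²·0.62 + 16²·0.95] + 160.992 = 1171.77 + 160.992 = 1332.76.
Reliability = 1332.76 / 1914.68 = 0.696.

0.696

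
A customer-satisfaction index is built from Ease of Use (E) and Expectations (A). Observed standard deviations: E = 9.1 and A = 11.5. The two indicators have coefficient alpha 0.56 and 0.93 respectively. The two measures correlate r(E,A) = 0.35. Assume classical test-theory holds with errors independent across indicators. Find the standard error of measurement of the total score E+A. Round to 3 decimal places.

Var(total) = 215.06 + 73.255 = 288.315.
True-score variance = 169.366 + 73.255 = 242.621, so reliability = 0.8415.
Error variance = 288.315 − 242.621 = 45.6939; SEM = √45.6939 = 6.760.

6.760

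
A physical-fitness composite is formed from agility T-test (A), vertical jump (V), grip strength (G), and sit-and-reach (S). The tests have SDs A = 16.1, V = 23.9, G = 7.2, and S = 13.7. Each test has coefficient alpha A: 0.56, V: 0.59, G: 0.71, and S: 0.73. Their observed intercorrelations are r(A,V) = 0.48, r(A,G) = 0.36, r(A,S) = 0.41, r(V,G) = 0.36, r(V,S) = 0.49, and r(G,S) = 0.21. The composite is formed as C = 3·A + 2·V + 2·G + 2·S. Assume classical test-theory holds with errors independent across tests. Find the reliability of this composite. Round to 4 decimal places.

0.8034

Var(C) = 3²·16.1² + 2²·23.9² + 2²·7.2² + 2²·13.7² + 2·[6·16.1·23.9·0.48 + 6·16.1·7.2·0.36 + 6·16.1·13.7·0.41 + 4·23.9·7.2·0.36 + 4·23.9·13.7·0.49 + 4·7.2·13.7·0.21] = 5575.85 + 5747.2 = 11323.1.
With uncorrelated errors the cross-covariances are all true-score covariance, so they carry over unchanged; only the diagonal terms shrink to ρᵢσᵢ².
True-score variance = [3²·16.1²·0.56 + 2²·23.9²·0.59 + 2²·7.2²·0.71 + 2²·13.7²·0.73] + 5747.2 = 3349.75 + 5747.2 = 9096.95.
Reliability = 9096.95 / 11323.1 = 0.8034.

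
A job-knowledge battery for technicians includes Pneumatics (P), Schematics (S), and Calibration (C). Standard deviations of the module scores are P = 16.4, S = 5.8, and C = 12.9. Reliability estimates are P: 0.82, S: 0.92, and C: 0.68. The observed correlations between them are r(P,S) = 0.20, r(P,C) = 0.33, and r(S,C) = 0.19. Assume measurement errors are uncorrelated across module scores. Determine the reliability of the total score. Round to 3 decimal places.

Var(P+S+C) = 16.4² + 5.8² + 12.9² + 2·[16.4·5.8·0.20 + 16.4·12.9·0.33 + 5.8·12.9·0.19] = 469.01 + 206.109 = 675.119.
Because errors are independent across components, Cov(Tᵢ,Tⱼ) = Cov(Xᵢ,Xⱼ); the off-diagonal part of the true-score variance is the same as above.
True-score variance = [16.4²·0.82 + 5.8²·0.92 + 12.9²·0.68] + 206.109 = 364.655 + 206.109 = 570.764.
Reliability = 570.764 / 675.119 = 0.845.

0.845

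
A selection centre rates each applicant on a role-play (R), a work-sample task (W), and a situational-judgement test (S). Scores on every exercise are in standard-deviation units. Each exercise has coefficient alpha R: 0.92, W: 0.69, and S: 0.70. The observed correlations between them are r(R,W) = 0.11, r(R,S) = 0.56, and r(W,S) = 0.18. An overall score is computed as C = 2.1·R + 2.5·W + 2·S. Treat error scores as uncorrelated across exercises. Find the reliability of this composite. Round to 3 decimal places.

Var(C) = 2.1² + 2.5² + 2² + 2·[5.25·0.11 + 4.2·0.56 + 5·0.18] = 14.66 + 7.659 = 22.319.
Because errors are independent across components, Cov(Tᵢ,Tⱼ) = Cov(Xᵢ,Xⱼ); the off-diagonal part of the true-score variance is the same as above.
True-score variance = [2.1²·0.92 + 2.5²·0.69 + 2²·0.70] + 7.659 = 11.1697 + 7.659 = 18.8287.
Reliability = 18.8287 / 22.319 = 0.844.

0.844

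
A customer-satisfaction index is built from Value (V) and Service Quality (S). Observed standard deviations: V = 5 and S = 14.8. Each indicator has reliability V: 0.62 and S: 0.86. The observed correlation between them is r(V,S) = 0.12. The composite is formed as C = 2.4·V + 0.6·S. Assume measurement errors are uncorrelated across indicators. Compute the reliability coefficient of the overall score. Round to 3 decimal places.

Var(C) = 2.4²·5² + 0.6²·14.8² + 2·[1.44·5·14.8·0.12] = 222.854 + 25.5744 = 248.429.
With uncorrelated errors the cross-covariances are all true-score covariance, so they carry over unchanged; only the diagonal terms shrink to ρᵢσᵢ².
True-score variance = [2.4²·5²·0.62 + 0.6²·14.8²·0.86] + 25.5744 = 157.095 + 25.5744 = 182.669.
Reliability = 182.669 / 248.429 = 0.735.

0.735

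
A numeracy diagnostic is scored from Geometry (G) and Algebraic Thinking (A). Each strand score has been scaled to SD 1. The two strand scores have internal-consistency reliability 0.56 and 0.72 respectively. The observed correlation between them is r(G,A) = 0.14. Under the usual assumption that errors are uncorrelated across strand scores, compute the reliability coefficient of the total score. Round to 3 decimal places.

Var(G+A) = 2 + 2·[0.14] = 2 + 0.28 = 2.28.
With uncorrelated errors the cross-covariances are all true-score covariance, so they carry over unchanged; only the diagonal terms shrink to ρᵢσᵢ².
True-score variance = [0.56 + 0.72] + 0.28 = 1.28 + 0.28 = 1.56.
Reliability = 1.56 / 2.28 = 0.684.

0.684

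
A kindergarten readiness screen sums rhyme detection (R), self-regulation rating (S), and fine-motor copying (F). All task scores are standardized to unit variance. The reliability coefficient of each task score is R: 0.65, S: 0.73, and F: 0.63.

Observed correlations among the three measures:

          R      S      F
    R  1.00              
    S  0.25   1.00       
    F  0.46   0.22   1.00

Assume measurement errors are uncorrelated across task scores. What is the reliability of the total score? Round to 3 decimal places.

Var(R+S+F) = 3 + 2·[0.25 + 0.46 + 0.22] = 3 + 1.86 = 4.86.
Because errors are independent across components, Cov(Tᵢ,Tⱼ) = Cov(Xᵢ,Xⱼ); the off-diagonal part of the true-score variance is the same as above.
True-score variance = [0.65 + 0.73 + 0.63] + 1.86 = 2.01 + 1.86 = 3.87.
Reliability = 3.87 / 4.86 = 0.796.

0.796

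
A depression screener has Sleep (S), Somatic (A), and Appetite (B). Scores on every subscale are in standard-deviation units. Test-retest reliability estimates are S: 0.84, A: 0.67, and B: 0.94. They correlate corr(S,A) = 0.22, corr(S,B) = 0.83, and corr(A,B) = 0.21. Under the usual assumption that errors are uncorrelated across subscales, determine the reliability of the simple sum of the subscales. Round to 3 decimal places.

Var(S+A+B) = 3 + 2·[0.22 + 0.83 + 0.21] = 3 + 2.52 = 5.52.
Because errors are independent across components, Cov(Tᵢ,Tⱼ) = Cov(Xᵢ,Xⱼ); the off-diagonal part of the true-score variance is the same as above.
True-score variance = [0.84 + 0.67 + 0.94] + 2.52 = 2.45 + 2.52 = 4.97.
Reliability = 4.97 / 5.52 = 0.900.

0.900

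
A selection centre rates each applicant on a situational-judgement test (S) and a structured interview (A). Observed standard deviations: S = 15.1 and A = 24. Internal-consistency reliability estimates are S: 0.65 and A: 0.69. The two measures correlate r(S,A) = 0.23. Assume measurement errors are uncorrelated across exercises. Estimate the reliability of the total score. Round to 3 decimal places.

Var(S+A) = 15.1² + 24² + 2·[15.1·24·0.23] = 804.01 + 166.704 = 970.714.
Because errors are independent across components, Cov(Tᵢ,Tⱼ) = Cov(Xᵢ,Xⱼ); the off-diagonal part of the true-score variance is the same as above.
True-score variance = [15.1²·0.65 + 24²·0.69] + 166.704 = 545.646 + 166.704 = 712.351.
Reliability = 712.351 / 970.714 = 0.734.

0.734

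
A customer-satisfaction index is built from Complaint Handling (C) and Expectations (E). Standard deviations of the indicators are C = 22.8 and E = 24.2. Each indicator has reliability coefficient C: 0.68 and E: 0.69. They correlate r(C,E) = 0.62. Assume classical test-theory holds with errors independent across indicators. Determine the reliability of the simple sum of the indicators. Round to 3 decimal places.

0.806

Var(C+E) = 22.8² + 24.2² + 2·[22.8·24.2·0.62] = 1105.48 + 684.182 = 1789.66.
With uncorrelated errors the cross-covariances are all true-score covariance, so they carry over unchanged; only the diagonal terms shrink to ρᵢσᵢ².
True-score variance = [22.8²·0.68 + 24.2²·0.69] + 684.182 = 757.583 + 684.182 = 1441.77.
Reliability = 1441.77 / 1789.66 = 0.806.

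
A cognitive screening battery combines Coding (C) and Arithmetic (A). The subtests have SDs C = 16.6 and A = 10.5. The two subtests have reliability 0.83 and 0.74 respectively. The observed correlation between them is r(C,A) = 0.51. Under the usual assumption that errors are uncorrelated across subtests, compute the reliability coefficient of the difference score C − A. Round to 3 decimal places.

0.637

Var(C−A) = 16.6² + 10.5² − 2·16.6·10.5·0.51 = 385.81 − 177.786 = 208.024.
Under uncorrelated errors the observed covariances equal the true-score covariances, so only the own-variance terms attenuate.
True-score variance = [16.6²·0.83 + 10.5²·0.74] − 177.786 = 310.3 − 177.786 = 132.514.
Reliability = 132.514 / 208.024 = 0.637.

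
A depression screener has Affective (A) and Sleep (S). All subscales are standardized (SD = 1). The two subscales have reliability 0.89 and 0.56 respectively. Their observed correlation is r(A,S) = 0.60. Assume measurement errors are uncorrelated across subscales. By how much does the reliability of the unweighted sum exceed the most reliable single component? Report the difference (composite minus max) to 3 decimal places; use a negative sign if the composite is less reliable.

Var(sum) = 2 + 1.2 = 3.2; true-score variance = 1.45 + 1.2 = 2.65; composite reliability = 0.8281.
Max component reliability = 0.8900.
Difference = 0.8281 − 0.8900 = -0.062.

-0.062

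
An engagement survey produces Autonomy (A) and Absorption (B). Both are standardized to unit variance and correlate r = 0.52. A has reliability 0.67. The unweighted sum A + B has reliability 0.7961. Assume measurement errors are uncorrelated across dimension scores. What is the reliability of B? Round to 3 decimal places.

0.710

Var(A+B) = 2 + 2·0.52 = 3.040.
True-score variance = ρ_A + ρ_B + 2·0.52, so 0.7961 = (0.67 + ρ_B + 1.04) / 3.040.
ρ_B = 0.7961·3.040 − 0.67 − 1.04 = 0.710.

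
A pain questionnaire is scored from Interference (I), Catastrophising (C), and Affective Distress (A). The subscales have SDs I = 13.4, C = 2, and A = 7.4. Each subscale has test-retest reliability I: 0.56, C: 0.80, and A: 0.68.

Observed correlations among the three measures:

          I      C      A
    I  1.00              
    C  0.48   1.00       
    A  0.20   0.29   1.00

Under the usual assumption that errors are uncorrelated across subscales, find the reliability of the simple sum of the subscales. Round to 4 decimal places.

Var(I+C+A) = 13.4² + 2² + 7.4² + 2·[13.4·2·0.48 + 13.4·7.4·0.20 + 2·7.4·0.29] = 238.32 + 73.976 = 312.296.
With uncorrelated errors the cross-covariances are all true-score covariance, so they carry over unchanged; only the diagonal terms shrink to ρᵢσᵢ².
True-score variance = [13.4²·0.56 + 2²·0.80 + 7.4²·0.68] + 73.976 = 140.99 + 73.976 = 214.966.
Reliability = 214.966 / 312.296 = 0.6883.

0.6883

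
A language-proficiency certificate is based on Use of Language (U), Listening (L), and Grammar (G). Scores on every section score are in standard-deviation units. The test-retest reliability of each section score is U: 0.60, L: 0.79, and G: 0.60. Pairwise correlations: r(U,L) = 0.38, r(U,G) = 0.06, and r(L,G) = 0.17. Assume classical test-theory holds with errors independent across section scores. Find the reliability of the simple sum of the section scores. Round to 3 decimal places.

Var(U+L+G) = 3 + 2·[0.38 + 0.06 + 0.17] = 3 + 1.22 = 4.22.
Because errors are independent across components, Cov(Tᵢ,Tⱼ) = Cov(Xᵢ,Xⱼ); the off-diagonal part of the true-score variance is the same as above.
True-score variance = [0.60 + 0.79 + 0.60] + 1.22 = 1.99 + 1.22 = 3.21.
Reliability = 3.21 / 4.22 = 0.761.

0.761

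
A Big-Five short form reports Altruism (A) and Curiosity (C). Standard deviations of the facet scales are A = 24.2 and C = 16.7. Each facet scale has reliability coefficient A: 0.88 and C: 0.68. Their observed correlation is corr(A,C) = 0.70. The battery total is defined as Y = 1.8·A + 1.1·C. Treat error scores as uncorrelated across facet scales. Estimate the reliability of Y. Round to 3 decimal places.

Var(Y) = 1.8²·24.2² + 1.1²·16.7² + 2·[1.98·24.2·16.7·0.70] = 2234.93 + 1120.28 = 3355.21.
With uncorrelated errors the cross-covariances are all true-score covariance, so they carry over unchanged; only the diagonal terms shrink to ρᵢσᵢ².
True-score variance = [1.8²·24.2²·0.88 + 1.1²·16.7²·0.68] + 1120.28 = 1899.25 + 1120.28 = 3019.52.
Reliability = 3019.52 / 3355.21 = 0.900.

0.900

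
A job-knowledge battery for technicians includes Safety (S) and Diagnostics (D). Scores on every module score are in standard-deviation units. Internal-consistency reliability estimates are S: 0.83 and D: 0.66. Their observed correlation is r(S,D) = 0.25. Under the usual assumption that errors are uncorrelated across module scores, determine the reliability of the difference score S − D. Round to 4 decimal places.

Var(S−D) = 1 + 1 − 2·0.25 = 2 − 0.5 = 1.5.
Under uncorrelated errors the observed covariances equal the true-score covariances, so only the own-variance terms attenuate.
True-score variance = [0.83 + 0.66] − 0.5 = 1.49 − 0.5 = 0.99.
Reliability = 0.99 / 1.5 = 0.6600.

0.6600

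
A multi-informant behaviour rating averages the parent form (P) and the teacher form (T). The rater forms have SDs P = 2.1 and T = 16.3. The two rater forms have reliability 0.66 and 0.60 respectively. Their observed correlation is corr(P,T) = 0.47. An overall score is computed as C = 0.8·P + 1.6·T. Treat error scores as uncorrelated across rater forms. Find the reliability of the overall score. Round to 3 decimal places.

0.623

Var(C) = 0.8²·2.1² + 1.6²·16.3² + 2·[1.28·2.1·16.3·0.47] = 682.989 + 41.1855 = 724.174.
Because errors are independent across components, Cov(Tᵢ,Tⱼ) = Cov(Xᵢ,Xⱼ); the off-diagonal part of the true-score variance is the same as above.
True-score variance = [0.8²·2.1²·0.66 + 1.6²·16.3²·0.60] + 41.1855 = 409.963 + 41.1855 = 451.148.
Reliability = 451.148 / 724.174 = 0.623.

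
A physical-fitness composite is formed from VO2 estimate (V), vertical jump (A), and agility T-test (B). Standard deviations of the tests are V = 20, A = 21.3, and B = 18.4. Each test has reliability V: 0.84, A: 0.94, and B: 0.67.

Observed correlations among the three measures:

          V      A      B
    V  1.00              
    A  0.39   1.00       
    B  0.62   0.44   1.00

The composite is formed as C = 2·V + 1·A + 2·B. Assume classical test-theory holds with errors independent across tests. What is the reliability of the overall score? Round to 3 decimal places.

Var(C) = 2²·20² + 21.3² + 2²·18.4² + 2·[2·20·21.3·0.39 + 4·20·18.4·0.62 + 2·21.3·18.4·0.44] = 3407.93 + 3179.62 = 6587.55.
With uncorrelated errors the cross-covariances are all true-score covariance, so they carry over unchanged; only the diagonal terms shrink to ρᵢσᵢ².
True-score variance = [2²·20²·0.84 + 21.3²·0.94 + 2²·18.4²·0.67] + 3179.62 = 2677.81 + 3179.62 = 5857.43.
Reliability = 5857.43 / 6587.55 = 0.889.

0.889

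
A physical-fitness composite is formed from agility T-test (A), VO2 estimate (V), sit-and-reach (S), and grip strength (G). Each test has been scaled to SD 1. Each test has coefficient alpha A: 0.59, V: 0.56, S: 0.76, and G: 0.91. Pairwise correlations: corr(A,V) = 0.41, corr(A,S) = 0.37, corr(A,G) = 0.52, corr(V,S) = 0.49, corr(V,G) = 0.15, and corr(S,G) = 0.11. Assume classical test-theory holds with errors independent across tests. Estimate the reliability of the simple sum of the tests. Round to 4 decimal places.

0.8543

Var(A+V+S+G) = 4 + 2·[0.41 + 0.37 + 0.52 + 0.49 + 0.15 + 0.11] = 4 + 4.1 = 8.1.
Under uncorrelated errors the observed covariances equal the true-score covariances, so only the own-variance terms attenuate.
True-score variance = [0.59 + 0.56 + 0.76 + 0.91] + 4.1 = 2.82 + 4.1 = 6.92.
Reliability = 6.92 / 8.1 = 0.8543.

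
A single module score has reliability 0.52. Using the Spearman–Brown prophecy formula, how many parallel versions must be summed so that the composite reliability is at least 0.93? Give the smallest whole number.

13

k ≥ ρ*(1−ρ₁)/(ρ₁(1−ρ*)) = 0.93·0.48 / (0.52·0.07) = 12.264.
Smallest integer k = 13.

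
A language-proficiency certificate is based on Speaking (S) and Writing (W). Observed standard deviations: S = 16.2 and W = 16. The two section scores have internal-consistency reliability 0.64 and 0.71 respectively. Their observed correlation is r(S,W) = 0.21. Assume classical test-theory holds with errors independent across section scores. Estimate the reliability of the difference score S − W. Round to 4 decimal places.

0.5881

Var(S−W) = 16.2² + 16² − 2·16.2·16·0.21 = 518.44 − 108.864 = 409.576.
With uncorrelated errors the cross-covariances are all true-score covariance, so they carry over unchanged; only the diagonal terms shrink to ρᵢσᵢ².
True-score variance = [16.2²·0.64 + 16²·0.71] − 108.864 = 349.722 − 108.864 = 240.858.
Reliability = 240.858 / 409.576 = 0.5881.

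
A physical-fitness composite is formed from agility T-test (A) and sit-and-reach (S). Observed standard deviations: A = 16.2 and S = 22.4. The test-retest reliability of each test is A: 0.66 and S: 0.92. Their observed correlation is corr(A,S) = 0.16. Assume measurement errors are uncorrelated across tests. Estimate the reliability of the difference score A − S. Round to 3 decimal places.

0.800

Var(A−S) = 16.2² + 22.4² − 2·16.2·22.4·0.16 = 764.2 − 116.122 = 648.078.
With uncorrelated errors the cross-covariances are all true-score covariance, so they carry over unchanged; only the diagonal terms shrink to ρᵢσᵢ².
True-score variance = [16.2²·0.66 + 22.4²·0.92] − 116.122 = 634.83 − 116.122 = 518.708.
Reliability = 518.708 / 648.078 = 0.800.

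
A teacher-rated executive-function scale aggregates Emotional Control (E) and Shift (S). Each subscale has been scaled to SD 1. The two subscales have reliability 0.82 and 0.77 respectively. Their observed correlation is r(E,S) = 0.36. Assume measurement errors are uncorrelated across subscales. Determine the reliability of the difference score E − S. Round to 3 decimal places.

0.680

Var(E−S) = 1 + 1 − 2·0.36 = 2 − 0.72 = 1.28.
Under uncorrelated errors the observed covariances equal the true-score covariances, so only the own-variance terms attenuate.
True-score variance = [0.82 + 0.77] − 0.72 = 1.59 − 0.72 = 0.87.
Reliability = 0.87 / 1.28 = 0.680.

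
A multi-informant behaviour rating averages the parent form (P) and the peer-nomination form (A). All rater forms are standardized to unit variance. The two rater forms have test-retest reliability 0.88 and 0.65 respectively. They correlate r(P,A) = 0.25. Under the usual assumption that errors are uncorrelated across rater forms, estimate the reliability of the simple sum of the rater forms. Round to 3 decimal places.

0.812

Var(P+A) = 2 + 2·[0.25] = 2 + 0.5 = 2.5.
Because errors are independent across components, Cov(Tᵢ,Tⱼ) = Cov(Xᵢ,Xⱼ); the off-diagonal part of the true-score variance is the same as above.
True-score variance = [0.88 + 0.65] + 0.5 = 1.53 + 0.5 = 2.03.
Reliability = 2.03 / 2.5 = 0.812.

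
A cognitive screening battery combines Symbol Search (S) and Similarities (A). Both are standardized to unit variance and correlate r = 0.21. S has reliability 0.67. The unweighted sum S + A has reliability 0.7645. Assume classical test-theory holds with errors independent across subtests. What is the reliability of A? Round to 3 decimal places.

Var(S+A) = 2 + 2·0.21 = 2.420.
True-score variance = ρ_S + ρ_A + 2·0.21, so 0.7645 = (0.67 + ρ_A + 0.42) / 2.420.
ρ_A = 0.7645·2.420 − 0.67 − 0.42 = 0.760.

0.760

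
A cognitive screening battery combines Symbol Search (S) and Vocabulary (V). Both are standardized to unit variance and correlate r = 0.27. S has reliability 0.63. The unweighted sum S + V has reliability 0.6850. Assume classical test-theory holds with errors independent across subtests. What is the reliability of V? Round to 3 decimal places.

Var(S+V) = 2 + 2·0.27 = 2.540.
True-score variance = ρ_S + ρ_V + 2·0.27, so 0.6850 = (0.63 + ρ_V + 0.54) / 2.540.
ρ_V = 0.6850·2.540 − 0.63 − 0.54 = 0.570.

0.570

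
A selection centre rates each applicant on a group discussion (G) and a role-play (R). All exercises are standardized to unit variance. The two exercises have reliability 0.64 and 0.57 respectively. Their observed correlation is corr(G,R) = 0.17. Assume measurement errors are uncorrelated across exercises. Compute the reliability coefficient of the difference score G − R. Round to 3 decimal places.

0.524

Var(G−R) = 1 + 1 − 2·0.17 = 2 − 0.34 = 1.66.
With uncorrelated errors the cross-covariances are all true-score covariance, so they carry over unchanged; only the diagonal terms shrink to ρᵢσᵢ².
True-score variance = [0.64 + 0.57] − 0.34 = 1.21 − 0.34 = 0.87.
Reliability = 0.87 / 1.66 = 0.524.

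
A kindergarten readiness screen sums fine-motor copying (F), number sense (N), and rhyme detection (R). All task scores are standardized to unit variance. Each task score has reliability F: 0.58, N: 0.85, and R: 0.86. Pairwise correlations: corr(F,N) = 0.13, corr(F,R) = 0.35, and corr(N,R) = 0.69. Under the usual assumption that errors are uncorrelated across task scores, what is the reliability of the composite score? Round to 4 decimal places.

0.8670

Var(F+N+R) = 3 + 2·[0.13 + 0.35 + 0.69] = 3 + 2.34 = 5.34.
With uncorrelated errors the cross-covariances are all true-score covariance, so they carry over unchanged; only the diagonal terms shrink to ρᵢσᵢ².
True-score variance = [0.58 + 0.85 + 0.86] + 2.34 = 2.29 + 2.34 = 4.63.
Reliability = 4.63 / 5.34 = 0.8670.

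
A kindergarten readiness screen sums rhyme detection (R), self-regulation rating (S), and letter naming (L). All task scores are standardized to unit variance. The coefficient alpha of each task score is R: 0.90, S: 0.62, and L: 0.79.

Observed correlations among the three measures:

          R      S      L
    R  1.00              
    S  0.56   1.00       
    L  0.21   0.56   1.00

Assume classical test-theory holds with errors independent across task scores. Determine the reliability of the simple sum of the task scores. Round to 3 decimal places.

Var(R+S+L) = 3 + 2·[0.56 + 0.21 + 0.56] = 3 + 2.66 = 5.66.
With uncorrelated errors the cross-covariances are all true-score covariance, so they carry over unchanged; only the diagonal terms shrink to ρᵢσᵢ².
True-score variance = [0.90 + 0.62 + 0.79] + 2.66 = 2.31 + 2.66 = 4.97.
Reliability = 4.97 / 5.66 = 0.878.

0.878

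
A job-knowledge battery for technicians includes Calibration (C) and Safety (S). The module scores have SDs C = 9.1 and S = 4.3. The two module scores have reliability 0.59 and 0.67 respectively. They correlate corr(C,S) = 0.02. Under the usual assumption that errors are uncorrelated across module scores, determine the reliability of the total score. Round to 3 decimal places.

Var(C+S) = 9.1² + 4.3² + 2·[9.1·4.3·0.02] = 101.3 + 1.5652 = 102.865.
Because errors are independent across components, Cov(Tᵢ,Tⱼ) = Cov(Xᵢ,Xⱼ); the off-diagonal part of the true-score variance is the same as above.
True-score variance = [9.1²·0.59 + 4.3²·0.67] + 1.5652 = 61.2462 + 1.5652 = 62.8114.
Reliability = 62.8114 / 102.865 = 0.611.

0.611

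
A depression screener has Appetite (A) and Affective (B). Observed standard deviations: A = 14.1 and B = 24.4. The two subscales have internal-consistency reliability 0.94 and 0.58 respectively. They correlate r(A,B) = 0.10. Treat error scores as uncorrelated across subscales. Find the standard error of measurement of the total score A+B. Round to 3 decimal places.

16.186

Var(total) = 794.17 + 68.808 = 862.978.
True-score variance = 532.19 + 68.808 = 600.998, so reliability = 0.6964.
Error variance = 862.978 − 600.998 = 261.98; SEM = √261.98 = 16.186.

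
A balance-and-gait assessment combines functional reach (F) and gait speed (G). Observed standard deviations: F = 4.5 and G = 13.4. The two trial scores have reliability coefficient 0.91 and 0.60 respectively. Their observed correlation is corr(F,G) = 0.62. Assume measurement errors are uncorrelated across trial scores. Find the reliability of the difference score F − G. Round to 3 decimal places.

Var(F−G) = 4.5² + 13.4² − 2·4.5·13.4·0.62 = 199.81 − 74.772 = 125.038.
With uncorrelated errors the cross-covariances are all true-score covariance, so they carry over unchanged; only the diagonal terms shrink to ρᵢσᵢ².
True-score variance = [4.5²·0.91 + 13.4²·0.60] − 74.772 = 126.163 − 74.772 = 51.3915.
Reliability = 51.3915 / 125.038 = 0.411.

0.411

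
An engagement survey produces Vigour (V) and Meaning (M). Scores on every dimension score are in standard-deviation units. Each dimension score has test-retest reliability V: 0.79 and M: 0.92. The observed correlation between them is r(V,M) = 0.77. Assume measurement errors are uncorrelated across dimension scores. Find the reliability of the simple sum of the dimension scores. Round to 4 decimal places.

0.9181

Var(V+M) = 2 + 2·[0.77] = 2 + 1.54 = 3.54.
Under uncorrelated errors the observed covariances equal the true-score covariances, so only the own-variance terms attenuate.
True-score variance = [0.79 + 0.92] + 1.54 = 1.71 + 1.54 = 3.25.
Reliability = 3.25 / 3.54 = 0.9181.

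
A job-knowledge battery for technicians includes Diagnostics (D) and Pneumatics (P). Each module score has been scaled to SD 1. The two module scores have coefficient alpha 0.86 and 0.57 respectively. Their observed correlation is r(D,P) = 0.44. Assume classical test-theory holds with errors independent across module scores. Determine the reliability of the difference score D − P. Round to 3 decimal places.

0.491

Var(D−P) = 1 + 1 − 2·0.44 = 2 − 0.88 = 1.12.
Under uncorrelated errors the observed covariances equal the true-score covariances, so only the own-variance terms attenuate.
True-score variance = [0.86 + 0.57] − 0.88 = 1.43 − 0.88 = 0.55.
Reliability = 0.55 / 1.12 = 0.491.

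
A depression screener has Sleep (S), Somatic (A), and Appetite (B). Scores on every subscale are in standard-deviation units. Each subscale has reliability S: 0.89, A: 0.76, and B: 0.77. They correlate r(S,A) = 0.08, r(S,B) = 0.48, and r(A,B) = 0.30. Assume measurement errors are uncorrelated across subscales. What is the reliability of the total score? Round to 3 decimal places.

0.877

Var(S+A+B) = 3 + 2·[0.08 + 0.48 + 0.30] = 3 + 1.72 = 4.72.
With uncorrelated errors the cross-covariances are all true-score covariance, so they carry over unchanged; only the diagonal terms shrink to ρᵢσᵢ².
True-score variance = [0.89 + 0.76 + 0.77] + 1.72 = 2.42 + 1.72 = 4.14.
Reliability = 4.14 / 4.72 = 0.877.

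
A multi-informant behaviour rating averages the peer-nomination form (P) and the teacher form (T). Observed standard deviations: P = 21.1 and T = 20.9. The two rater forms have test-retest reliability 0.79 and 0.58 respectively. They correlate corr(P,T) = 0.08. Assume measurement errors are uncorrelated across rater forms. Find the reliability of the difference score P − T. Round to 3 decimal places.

Var(P−T) = 21.1² + 20.9² − 2·21.1·20.9·0.08 = 882.02 − 70.5584 = 811.462.
With uncorrelated errors the cross-covariances are all true-score covariance, so they carry over unchanged; only the diagonal terms shrink to ρᵢσᵢ².
True-score variance = [21.1²·0.79 + 20.9²·0.58] − 70.5584 = 605.066 − 70.5584 = 534.507.
Reliability = 534.507 / 811.462 = 0.659.

0.659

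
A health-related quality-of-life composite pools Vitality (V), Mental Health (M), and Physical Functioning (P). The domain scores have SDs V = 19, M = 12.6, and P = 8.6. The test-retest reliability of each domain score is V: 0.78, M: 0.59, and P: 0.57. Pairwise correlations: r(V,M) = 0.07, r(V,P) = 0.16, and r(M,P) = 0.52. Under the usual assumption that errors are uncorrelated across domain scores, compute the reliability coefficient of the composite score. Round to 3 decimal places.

Var(V+M+P) = 19² + 12.6² + 8.6² + 2·[19·12.6·0.07 + 19·8.6·0.16 + 12.6·8.6·0.52] = 593.72 + 198.498 = 792.218.
With uncorrelated errors the cross-covariances are all true-score covariance, so they carry over unchanged; only the diagonal terms shrink to ρᵢσᵢ².
True-score variance = [19²·0.78 + 12.6²·0.59 + 8.6²·0.57] + 198.498 = 417.406 + 198.498 = 615.904.
Reliability = 615.904 / 792.218 = 0.777.

0.777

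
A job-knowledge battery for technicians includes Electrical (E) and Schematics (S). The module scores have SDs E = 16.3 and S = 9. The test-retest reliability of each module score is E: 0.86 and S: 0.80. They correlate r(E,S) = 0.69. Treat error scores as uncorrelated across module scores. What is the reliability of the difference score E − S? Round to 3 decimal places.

0.630

Var(E−S) = 16.3² + 9² − 2·16.3·9·0.69 = 346.69 − 202.446 = 144.244.
Under uncorrelated errors the observed covariances equal the true-score covariances, so only the own-variance terms attenuate.
True-score variance = [16.3²·0.86 + 9²·0.80] − 202.446 = 293.293 − 202.446 = 90.8474.
Reliability = 90.8474 / 144.244 = 0.630.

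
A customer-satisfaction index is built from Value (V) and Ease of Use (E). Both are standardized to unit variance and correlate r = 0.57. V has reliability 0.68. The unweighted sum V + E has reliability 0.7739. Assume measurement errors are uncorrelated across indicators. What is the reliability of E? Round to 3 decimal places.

Var(V+E) = 2 + 2·0.57 = 3.140.
True-score variance = ρ_V + ρ_E + 2·0.57, so 0.7739 = (0.68 + ρ_E + 1.14) / 3.140.
ρ_E = 0.7739·3.140 − 0.68 − 1.14 = 0.610.

0.610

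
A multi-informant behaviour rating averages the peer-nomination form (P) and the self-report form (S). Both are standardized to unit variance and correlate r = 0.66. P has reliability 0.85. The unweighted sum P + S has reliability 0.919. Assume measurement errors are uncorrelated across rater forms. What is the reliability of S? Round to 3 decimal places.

0.881

Var(P+S) = 2 + 2·0.66 = 3.320.
True-score variance = ρ_P + ρ_S + 2·0.66, so 0.919 = (0.85 + ρ_S + 1.32) / 3.320.
ρ_S = 0.919·3.320 − 0.85 − 1.32 = 0.881.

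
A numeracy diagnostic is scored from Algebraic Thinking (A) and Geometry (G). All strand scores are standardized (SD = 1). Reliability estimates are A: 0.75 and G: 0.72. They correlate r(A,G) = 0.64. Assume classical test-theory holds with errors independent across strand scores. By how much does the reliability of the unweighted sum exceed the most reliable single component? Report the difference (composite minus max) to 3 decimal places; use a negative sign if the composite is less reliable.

0.088

Var(sum) = 2 + 1.28 = 3.28; true-score variance = 1.47 + 1.28 = 2.75; composite reliability = 0.8384.
Max component reliability = 0.7500.
Difference = 0.8384 − 0.7500 = 0.088.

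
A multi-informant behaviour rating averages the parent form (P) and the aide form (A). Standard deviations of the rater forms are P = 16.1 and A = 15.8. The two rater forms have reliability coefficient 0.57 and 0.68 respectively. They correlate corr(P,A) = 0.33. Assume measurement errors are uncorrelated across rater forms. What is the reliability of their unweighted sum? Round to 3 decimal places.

0.717

Var(P+A) = 16.1² + 15.8² + 2·[16.1·15.8·0.33] = 508.85 + 167.891 = 676.741.
With uncorrelated errors the cross-covariances are all true-score covariance, so they carry over unchanged; only the diagonal terms shrink to ρᵢσᵢ².
True-score variance = [16.1²·0.57 + 15.8²·0.68] + 167.891 = 317.505 + 167.891 = 485.396.
Reliability = 485.396 / 676.741 = 0.717.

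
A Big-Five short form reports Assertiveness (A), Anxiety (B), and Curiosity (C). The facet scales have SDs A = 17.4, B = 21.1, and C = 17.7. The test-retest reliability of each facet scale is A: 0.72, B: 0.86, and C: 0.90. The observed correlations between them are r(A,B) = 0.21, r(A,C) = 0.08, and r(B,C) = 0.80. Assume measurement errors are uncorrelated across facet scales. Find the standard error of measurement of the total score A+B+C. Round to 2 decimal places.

Var(total) = 1061.26 + 801.028 = 1862.29.
True-score variance = 882.829 + 801.028 = 1683.86, so reliability = 0.9042.
Error variance = 1862.29 − 1683.86 = 178.431; SEM = √178.431 = 13.36.

13.36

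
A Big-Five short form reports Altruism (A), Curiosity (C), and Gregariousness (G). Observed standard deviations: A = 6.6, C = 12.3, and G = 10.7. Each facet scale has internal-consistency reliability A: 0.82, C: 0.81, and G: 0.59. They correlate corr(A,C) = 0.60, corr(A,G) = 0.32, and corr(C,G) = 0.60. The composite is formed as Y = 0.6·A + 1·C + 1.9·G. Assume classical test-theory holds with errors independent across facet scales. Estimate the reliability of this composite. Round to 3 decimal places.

Var(Y) = 0.6²·6.6² + 12.3² + 1.9²·10.7² + 2·[0.6·6.6·12.3·0.60 + 1.14·6.6·10.7·0.32 + 1.9·12.3·10.7·0.60] = 580.28 + 410.045 = 990.325.
With uncorrelated errors the cross-covariances are all true-score covariance, so they carry over unchanged; only the diagonal terms shrink to ρᵢσᵢ².
True-score variance = [0.6²·6.6²·0.82 + 12.3²·0.81 + 1.9²·10.7²·0.59] + 410.045 = 379.256 + 410.045 = 789.301.
Reliability = 789.301 / 990.325 = 0.797.

0.797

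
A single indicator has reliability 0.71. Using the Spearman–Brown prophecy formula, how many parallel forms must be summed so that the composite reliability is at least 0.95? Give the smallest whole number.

k ≥ ρ*(1−ρ₁)/(ρ₁(1−ρ*)) = 0.95·0.29 / (0.71·0.05) = 7.761.
Smallest integer k = 8.

8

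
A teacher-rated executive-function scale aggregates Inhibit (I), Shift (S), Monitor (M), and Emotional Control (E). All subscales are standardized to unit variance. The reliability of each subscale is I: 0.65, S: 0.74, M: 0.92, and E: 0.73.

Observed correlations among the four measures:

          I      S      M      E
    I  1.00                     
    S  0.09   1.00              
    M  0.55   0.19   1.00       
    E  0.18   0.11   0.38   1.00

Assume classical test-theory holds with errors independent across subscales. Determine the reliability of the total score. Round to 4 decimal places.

0.8629

Var(I+S+M+E) = 4 + 2·[0.09 + 0.55 + 0.18 + 0.19 + 0.11 + 0.38] = 4 + 3 = 7.
Under uncorrelated errors the observed covariances equal the true-score covariances, so only the own-variance terms attenuate.
True-score variance = [0.65 + 0.74 + 0.92 + 0.73] + 3 = 3.04 + 3 = 6.04.
Reliability = 6.04 / 7 = 0.8629.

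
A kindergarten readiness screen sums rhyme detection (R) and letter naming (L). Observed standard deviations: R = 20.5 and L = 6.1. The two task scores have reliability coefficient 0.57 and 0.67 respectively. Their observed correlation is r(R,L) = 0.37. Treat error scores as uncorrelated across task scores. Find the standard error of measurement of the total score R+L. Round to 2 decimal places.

Var(total) = 457.46 + 92.537 = 549.997.
True-score variance = 264.473 + 92.537 = 357.01, so reliability = 0.6491.
Error variance = 549.997 − 357.01 = 192.987; SEM = √192.987 = 13.89.

13.89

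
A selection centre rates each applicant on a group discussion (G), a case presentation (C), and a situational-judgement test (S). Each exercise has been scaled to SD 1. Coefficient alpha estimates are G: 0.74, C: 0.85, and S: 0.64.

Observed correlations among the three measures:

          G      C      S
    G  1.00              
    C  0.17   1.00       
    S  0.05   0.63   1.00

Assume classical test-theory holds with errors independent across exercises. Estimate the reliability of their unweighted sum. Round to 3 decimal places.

Var(G+C+S) = 3 + 2·[0.17 + 0.05 + 0.63] = 3 + 1.7 = 4.7.
Because errors are independent across components, Cov(Tᵢ,Tⱼ) = Cov(Xᵢ,Xⱼ); the off-diagonal part of the true-score variance is the same as above.
True-score variance = [0.74 + 0.85 + 0.64] + 1.7 = 2.23 + 1.7 = 3.93.
Reliability = 3.93 / 4.7 = 0.836.

0.836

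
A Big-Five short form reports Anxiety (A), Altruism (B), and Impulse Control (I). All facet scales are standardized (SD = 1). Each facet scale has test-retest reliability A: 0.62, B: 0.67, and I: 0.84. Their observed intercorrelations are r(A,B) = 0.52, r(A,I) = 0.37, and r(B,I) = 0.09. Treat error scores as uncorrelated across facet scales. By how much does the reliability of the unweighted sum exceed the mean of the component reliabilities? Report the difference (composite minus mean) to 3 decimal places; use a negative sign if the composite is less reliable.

0.115

Var(sum) = 3 + 1.96 = 4.96; true-score variance = 2.13 + 1.96 = 4.09; composite reliability = 0.8246.
Mean component reliability = 0.7100.
Difference = 0.8246 − 0.7100 = 0.115.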